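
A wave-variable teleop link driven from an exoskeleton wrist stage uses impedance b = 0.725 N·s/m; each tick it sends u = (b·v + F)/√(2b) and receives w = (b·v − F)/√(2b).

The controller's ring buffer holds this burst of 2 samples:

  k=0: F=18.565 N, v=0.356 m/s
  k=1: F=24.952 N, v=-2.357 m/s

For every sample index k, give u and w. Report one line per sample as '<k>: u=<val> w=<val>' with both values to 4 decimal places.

0: u=15.6317 w=-15.2031
1: u=19.3024 w=-22.1406

k=0: b·v=0.725×0.356=0.2581; √(2b)=1.2042; u=(0.2581+18.565)/1.2042=15.6317, w=(0.2581−18.565)/1.2042=-15.2031
k=1: b·v=0.725×(-2.357)=-1.7088; √(2b)=1.2042; u=(-1.7088+24.952)/1.2042=19.3024, w=(-1.7088−24.952)/1.2042=-22.1406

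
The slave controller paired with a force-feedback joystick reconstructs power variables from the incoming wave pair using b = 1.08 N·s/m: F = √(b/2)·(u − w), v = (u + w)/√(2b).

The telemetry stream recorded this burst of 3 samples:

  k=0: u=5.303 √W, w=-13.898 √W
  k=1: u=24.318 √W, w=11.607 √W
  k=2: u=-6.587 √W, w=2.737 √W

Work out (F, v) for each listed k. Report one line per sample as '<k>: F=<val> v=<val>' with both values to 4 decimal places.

0: F=14.1098 v=-5.8482
1: F=9.3406 v=24.4439
2: F=-6.8517 v=-2.6196

k=0: u−w=19.2010, u+w=-8.5950; √(b/2)=0.7348, √(2b)=1.4697; F=0.7348×19.201=14.1098, v=-8.5950/1.4697=-5.8482
k=1: u−w=12.7110, u+w=35.9250; √(b/2)=0.7348, √(2b)=1.4697; F=0.7348×12.711=9.3406, v=35.9250/1.4697=24.4439
k=2: u−w=-9.3240, u+w=-3.8500; √(b/2)=0.7348, √(2b)=1.4697; F=0.7348×(-9.324)=-6.8517, v=-3.8500/1.4697=-2.6196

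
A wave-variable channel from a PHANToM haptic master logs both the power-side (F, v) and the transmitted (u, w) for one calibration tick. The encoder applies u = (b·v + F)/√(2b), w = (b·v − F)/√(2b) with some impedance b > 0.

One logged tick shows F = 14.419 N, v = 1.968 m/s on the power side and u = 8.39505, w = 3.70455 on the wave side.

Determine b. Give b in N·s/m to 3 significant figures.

u + w = 12.0996;  u + w = √(2b)·v, so √(2b) = 12.0996/1.968 = 6.1482.
b = (√(2b))²/2 = 37.8000/2 = 18.9000.
(Check via u − w = 2F/√(2b): u − w = 4.6905, 2F/√(2b) = 4.6905.)

b = 18.9 N·s/m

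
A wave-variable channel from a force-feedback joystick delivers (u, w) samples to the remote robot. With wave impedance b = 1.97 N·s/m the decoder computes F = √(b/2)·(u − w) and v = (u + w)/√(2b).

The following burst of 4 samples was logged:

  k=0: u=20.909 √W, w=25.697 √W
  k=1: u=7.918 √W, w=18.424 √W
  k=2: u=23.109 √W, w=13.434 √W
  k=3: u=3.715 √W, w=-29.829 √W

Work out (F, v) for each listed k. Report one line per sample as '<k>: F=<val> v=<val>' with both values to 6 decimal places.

0: F=-4.751954 v=23.479764
1: F=-10.426907 v=13.270908
2: F=9.602163 v=18.410097
3: F=33.291469 v=-13.156043

k=0: u−w=-4.788000, u+w=46.606000; √(b/2)=0.992472, √(2b)=1.984943; F=0.992472×(-4.788)=-4.751954, v=46.606000/1.984943=23.479764
k=1: u−w=-10.506000, u+w=26.342000; √(b/2)=0.992472, √(2b)=1.984943; F=0.992472×(-10.506)=-10.426907, v=26.342000/1.984943=13.270908
k=2: u−w=9.675000, u+w=36.543000; √(b/2)=0.992472, √(2b)=1.984943; F=0.992472×9.675=9.602163, v=36.543000/1.984943=18.410097
k=3: u−w=33.544000, u+w=-26.114000; √(b/2)=0.992472, √(2b)=1.984943; F=0.992472×33.544=33.291469, v=-26.114000/1.984943=-13.156043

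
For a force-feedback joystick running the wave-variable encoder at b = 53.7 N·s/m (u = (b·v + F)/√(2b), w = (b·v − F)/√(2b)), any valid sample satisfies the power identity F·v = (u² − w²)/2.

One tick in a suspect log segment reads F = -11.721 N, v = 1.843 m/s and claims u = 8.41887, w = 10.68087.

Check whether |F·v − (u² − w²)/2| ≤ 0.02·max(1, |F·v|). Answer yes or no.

F·v = (-11.721)×1.843 = -21.6018 W.
(u² − w²)/2 = (70.8774 − 114.0810)/2 = -21.6018 W.
|Δ| = 0.0000;  2% of max(1, |F·v|) = 0.4320.

yes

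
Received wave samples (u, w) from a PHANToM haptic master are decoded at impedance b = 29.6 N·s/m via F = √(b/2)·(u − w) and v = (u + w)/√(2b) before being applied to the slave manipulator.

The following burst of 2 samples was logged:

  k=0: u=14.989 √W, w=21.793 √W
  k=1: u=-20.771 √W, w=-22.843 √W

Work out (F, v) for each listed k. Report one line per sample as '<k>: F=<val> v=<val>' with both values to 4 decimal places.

k=0: u−w=-6.8040, u+w=36.7820; √(b/2)=3.8471, √(2b)=7.6942; F=3.8471×(-6.804)=-26.1755, v=36.7820/7.6942=4.7805
k=1: u−w=2.0720, u+w=-43.6140; √(b/2)=3.8471, √(2b)=7.6942; F=3.8471×2.072=7.9711, v=-43.6140/7.6942=-5.6685

0: F=-26.1755 v=4.7805
1: F=7.9711 v=-5.6685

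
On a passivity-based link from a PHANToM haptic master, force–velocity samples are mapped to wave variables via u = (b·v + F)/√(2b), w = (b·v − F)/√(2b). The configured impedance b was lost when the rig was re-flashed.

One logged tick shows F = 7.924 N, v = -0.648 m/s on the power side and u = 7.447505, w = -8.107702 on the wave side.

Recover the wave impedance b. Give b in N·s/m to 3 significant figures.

u + w = -0.660197;  u + w = √(2b)·v, so √(2b) = -0.660197/(-0.648) = 1.018823.
b = (√(2b))²/2 = 1.037999/2 = 0.519000.
(Check via u − w = 2F/√(2b): u − w = 15.555207, 2F/√(2b) = 15.555212.)

b = 0.519 N·s/m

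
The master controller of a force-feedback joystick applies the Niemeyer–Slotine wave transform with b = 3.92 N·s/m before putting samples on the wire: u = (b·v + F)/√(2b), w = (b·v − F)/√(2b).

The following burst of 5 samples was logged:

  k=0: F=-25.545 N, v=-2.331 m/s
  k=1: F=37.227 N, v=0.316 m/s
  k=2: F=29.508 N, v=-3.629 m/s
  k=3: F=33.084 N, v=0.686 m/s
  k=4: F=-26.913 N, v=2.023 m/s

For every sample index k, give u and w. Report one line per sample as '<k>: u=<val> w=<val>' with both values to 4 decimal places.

k=0: b·v=3.92×(-2.331)=-9.1375; √(2b)=2.8000; u=(-9.1375+(-25.545))/2.8000=-12.3866, w=(-9.1375−(-25.545))/2.8000=5.8598
k=1: b·v=3.92×0.316=1.2387; √(2b)=2.8000; u=(1.2387+37.227)/2.8000=13.7378, w=(1.2387−37.227)/2.8000=-12.8530
k=2: b·v=3.92×(-3.629)=-14.2257; √(2b)=2.8000; u=(-14.2257+29.508)/2.8000=5.4580, w=(-14.2257−29.508)/2.8000=-15.6192
k=3: b·v=3.92×0.686=2.6891; √(2b)=2.8000; u=(2.6891+33.084)/2.8000=12.7761, w=(2.6891−33.084)/2.8000=-10.8553
k=4: b·v=3.92×2.023=7.9302; √(2b)=2.8000; u=(7.9302+(-26.913))/2.8000=-6.7796, w=(7.9302−(-26.913))/2.8000=12.4440

0: u=-12.3866 w=5.8598
1: u=13.7378 w=-12.8530
2: u=5.4580 w=-15.6192
3: u=12.7761 w=-10.8553
4: u=-6.7796 w=12.4440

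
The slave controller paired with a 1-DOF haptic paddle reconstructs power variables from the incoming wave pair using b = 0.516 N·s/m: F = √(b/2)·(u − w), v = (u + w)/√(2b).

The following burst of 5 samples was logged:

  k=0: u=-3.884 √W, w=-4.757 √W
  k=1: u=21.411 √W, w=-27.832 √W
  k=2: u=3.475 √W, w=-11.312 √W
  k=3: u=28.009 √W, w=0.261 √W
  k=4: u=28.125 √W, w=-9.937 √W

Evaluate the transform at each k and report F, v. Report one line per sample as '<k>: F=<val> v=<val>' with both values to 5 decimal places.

0: F=0.44343 v=-8.50598
1: F=25.01234 v=-6.32067
2: F=7.51086 v=-7.71454
3: F=14.09424 v=27.82825
4: F=19.33310 v=17.90380

k=0: u−w=0.87300, u+w=-8.64100; √(b/2)=0.50794, √(2b)=1.01587; F=0.50794×0.873=0.44343, v=-8.64100/1.01587=-8.50598
k=1: u−w=49.24300, u+w=-6.42100; √(b/2)=0.50794, √(2b)=1.01587; F=0.50794×49.243=25.01234, v=-6.42100/1.01587=-6.32067
k=2: u−w=14.78700, u+w=-7.83700; √(b/2)=0.50794, √(2b)=1.01587; F=0.50794×14.787=7.51086, v=-7.83700/1.01587=-7.71454
k=3: u−w=27.74800, u+w=28.27000; √(b/2)=0.50794, √(2b)=1.01587; F=0.50794×27.748=14.09424, v=28.27000/1.01587=27.82825
k=4: u−w=38.06200, u+w=18.18800; √(b/2)=0.50794, √(2b)=1.01587; F=0.50794×38.062=19.33310, v=18.18800/1.01587=17.90380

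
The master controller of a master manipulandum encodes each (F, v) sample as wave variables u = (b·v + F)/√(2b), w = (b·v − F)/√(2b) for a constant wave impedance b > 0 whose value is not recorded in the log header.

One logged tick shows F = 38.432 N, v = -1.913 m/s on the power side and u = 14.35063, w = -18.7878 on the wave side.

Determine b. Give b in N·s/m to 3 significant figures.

b = 2.69 N·s/m

u + w = -4.43717;  u + w = √(2b)·v, so √(2b) = -4.43717/(-1.913) = 2.31948.
b = (√(2b))²/2 = 5.38000/2 = 2.69000.
(Check via u − w = 2F/√(2b): u − w = 33.13843, 2F/√(2b) = 33.13843.)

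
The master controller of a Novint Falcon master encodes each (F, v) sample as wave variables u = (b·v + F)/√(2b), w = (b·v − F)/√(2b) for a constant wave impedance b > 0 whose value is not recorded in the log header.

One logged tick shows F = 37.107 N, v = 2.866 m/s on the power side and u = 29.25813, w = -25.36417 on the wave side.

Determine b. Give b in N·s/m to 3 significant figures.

u + w = 3.89396;  u + w = √(2b)·v, so √(2b) = 3.89396/2.866 = 1.35867.
b = (√(2b))²/2 = 1.84600/2 = 0.92300.
(Check via u − w = 2F/√(2b): u − w = 54.62230, 2F/√(2b) = 54.62237.)

b = 0.923 N·s/m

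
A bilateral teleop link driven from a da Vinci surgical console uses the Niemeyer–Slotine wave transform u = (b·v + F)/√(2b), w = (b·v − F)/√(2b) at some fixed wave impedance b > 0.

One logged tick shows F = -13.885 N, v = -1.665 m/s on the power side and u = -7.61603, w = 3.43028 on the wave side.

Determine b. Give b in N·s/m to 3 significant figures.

b = 3.16 N·s/m

u + w = -4.18575;  u + w = √(2b)·v, so √(2b) = -4.18575/(-1.665) = 2.51396.
b = (√(2b))²/2 = 6.32001/2 = 3.16001.
(Check via u − w = 2F/√(2b): u − w = -11.04631, 2F/√(2b) = -11.04630.)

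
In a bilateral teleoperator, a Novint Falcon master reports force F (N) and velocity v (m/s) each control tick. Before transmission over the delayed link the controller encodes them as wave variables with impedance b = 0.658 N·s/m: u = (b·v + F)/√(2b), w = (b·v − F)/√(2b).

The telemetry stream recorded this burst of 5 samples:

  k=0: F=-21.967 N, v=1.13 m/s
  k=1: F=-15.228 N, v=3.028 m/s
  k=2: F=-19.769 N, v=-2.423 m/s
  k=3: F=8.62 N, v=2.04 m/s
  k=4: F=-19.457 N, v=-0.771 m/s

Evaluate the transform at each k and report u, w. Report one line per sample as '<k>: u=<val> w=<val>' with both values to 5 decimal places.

0: u=-18.50070 w=19.79701
1: u=-11.53758 w=15.01122
2: u=-18.62263 w=15.84304
3: u=8.68425 w=-6.34403
4: u=-17.40310 w=16.51863

k=0: b·v=0.658×1.13=0.74354; √(2b)=1.14717; u=(0.74354+(-21.967))/1.14717=-18.50070, w=(0.74354−(-21.967))/1.14717=19.79701
k=1: b·v=0.658×3.028=1.99242; √(2b)=1.14717; u=(1.99242+(-15.228))/1.14717=-11.53758, w=(1.99242−(-15.228))/1.14717=15.01122
k=2: b·v=0.658×(-2.423)=-1.59433; √(2b)=1.14717; u=(-1.59433+(-19.769))/1.14717=-18.62263, w=(-1.59433−(-19.769))/1.14717=15.84304
k=3: b·v=0.658×2.04=1.34232; √(2b)=1.14717; u=(1.34232+8.62)/1.14717=8.68425, w=(1.34232−8.62)/1.14717=-6.34403
k=4: b·v=0.658×(-0.771)=-0.50732; √(2b)=1.14717; u=(-0.50732+(-19.457))/1.14717=-17.40310, w=(-0.50732−(-19.457))/1.14717=16.51863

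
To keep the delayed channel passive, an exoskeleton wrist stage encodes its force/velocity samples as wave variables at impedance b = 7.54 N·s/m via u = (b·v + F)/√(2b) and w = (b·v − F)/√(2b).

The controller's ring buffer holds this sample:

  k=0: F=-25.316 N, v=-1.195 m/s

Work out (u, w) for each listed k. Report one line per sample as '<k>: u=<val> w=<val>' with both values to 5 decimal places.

0: u=-8.83947 w=4.19893

k=0: b·v=7.54×(-1.195)=-9.01030; √(2b)=3.88330; u=(-9.01030+(-25.316))/3.88330=-8.83947, w=(-9.01030−(-25.316))/3.88330=4.19893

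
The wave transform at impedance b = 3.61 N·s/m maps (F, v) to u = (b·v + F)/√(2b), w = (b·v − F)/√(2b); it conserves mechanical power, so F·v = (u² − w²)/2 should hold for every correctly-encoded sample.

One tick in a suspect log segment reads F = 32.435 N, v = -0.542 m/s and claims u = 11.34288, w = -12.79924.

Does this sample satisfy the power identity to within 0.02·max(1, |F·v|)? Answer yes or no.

yes

F·v = 32.435×(-0.542) = -17.57977 W.
(u² − w²)/2 = (128.66093 − 163.82054)/2 = -17.57981 W.
|Δ| = 0.00004;  2% of max(1, |F·v|) = 0.35160.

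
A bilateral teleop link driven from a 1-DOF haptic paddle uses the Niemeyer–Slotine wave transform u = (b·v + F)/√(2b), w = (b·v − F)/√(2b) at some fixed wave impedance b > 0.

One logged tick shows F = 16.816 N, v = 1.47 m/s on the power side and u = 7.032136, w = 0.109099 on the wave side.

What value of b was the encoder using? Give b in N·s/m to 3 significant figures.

b = 11.8 N·s/m

u + w = 7.141235;  u + w = √(2b)·v, so √(2b) = 7.141235/1.47 = 4.857983.
b = (√(2b))²/2 = 23.599999/2 = 11.799999.
(Check via u − w = 2F/√(2b): u − w = 6.923037, 2F/√(2b) = 6.923038.)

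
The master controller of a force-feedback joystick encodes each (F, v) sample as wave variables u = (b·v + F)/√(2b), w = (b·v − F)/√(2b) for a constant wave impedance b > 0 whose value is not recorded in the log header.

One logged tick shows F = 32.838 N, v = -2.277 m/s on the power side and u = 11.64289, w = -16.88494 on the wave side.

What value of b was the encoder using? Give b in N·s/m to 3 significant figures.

b = 2.65 N·s/m

u + w = -5.24205;  u + w = √(2b)·v, so √(2b) = -5.24205/(-2.277) = 2.30217.
b = (√(2b))²/2 = 5.30000/2 = 2.65000.
(Check via u − w = 2F/√(2b): u − w = 28.52783, 2F/√(2b) = 28.52782.)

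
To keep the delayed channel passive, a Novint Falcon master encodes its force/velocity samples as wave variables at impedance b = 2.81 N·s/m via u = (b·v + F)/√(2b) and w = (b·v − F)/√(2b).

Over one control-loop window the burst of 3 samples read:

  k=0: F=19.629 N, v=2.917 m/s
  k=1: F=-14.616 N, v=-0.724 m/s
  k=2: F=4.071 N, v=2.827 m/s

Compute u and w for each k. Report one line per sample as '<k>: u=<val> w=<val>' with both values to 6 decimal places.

k=0: b·v=2.81×2.917=8.196770; √(2b)=2.370654; u=(8.196770+19.629)/2.370654=11.737593, w=(8.196770−19.629)/2.370654=-4.822395
k=1: b·v=2.81×(-0.724)=-2.034440; √(2b)=2.370654; u=(-2.034440+(-14.616))/2.370654=-7.023564, w=(-2.034440−(-14.616))/2.370654=5.307211
k=2: b·v=2.81×2.827=7.943870; √(2b)=2.370654; u=(7.943870+4.071)/2.370654=5.068167, w=(7.943870−4.071)/2.370654=1.633672

0: u=11.737593 w=-4.822395
1: u=-7.023564 w=5.307211
2: u=5.068167 w=1.633672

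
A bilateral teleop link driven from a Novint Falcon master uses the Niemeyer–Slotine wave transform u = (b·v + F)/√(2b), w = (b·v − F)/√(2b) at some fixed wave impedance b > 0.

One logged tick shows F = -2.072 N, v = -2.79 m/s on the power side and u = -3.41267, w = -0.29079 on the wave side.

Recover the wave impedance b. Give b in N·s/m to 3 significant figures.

b = 0.881 N·s/m

u + w = -3.70346;  u + w = √(2b)·v, so √(2b) = -3.70346/(-2.79) = 1.32741.
b = (√(2b))²/2 = 1.76200/2 = 0.88100.
(Check via u − w = 2F/√(2b): u − w = -3.12188, 2F/√(2b) = -3.12188.)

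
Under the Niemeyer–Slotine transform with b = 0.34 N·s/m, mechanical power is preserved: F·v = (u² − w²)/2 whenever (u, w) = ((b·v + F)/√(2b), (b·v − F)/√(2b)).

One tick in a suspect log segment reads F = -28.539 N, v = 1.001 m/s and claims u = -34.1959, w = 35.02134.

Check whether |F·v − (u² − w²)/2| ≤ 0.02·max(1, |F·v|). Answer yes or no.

yes

F·v = (-28.539)×1.001 = -28.5675 W.
(u² − w²)/2 = (1169.3596 − 1226.4943)/2 = -28.5673 W.
|Δ| = 0.0002;  2% of max(1, |F·v|) = 0.5714.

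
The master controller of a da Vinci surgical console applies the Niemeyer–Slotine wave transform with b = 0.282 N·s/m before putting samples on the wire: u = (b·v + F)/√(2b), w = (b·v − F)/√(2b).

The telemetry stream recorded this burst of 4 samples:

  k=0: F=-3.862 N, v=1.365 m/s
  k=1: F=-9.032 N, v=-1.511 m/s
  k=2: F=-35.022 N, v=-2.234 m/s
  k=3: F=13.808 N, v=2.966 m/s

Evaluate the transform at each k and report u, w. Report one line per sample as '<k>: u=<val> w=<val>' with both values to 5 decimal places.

0: u=-4.62992 w=5.65504
1: u=-12.59402 w=11.45926
2: u=-47.47273 w=45.79500
3: u=19.49990 w=-17.27244

k=0: b·v=0.282×1.365=0.38493; √(2b)=0.75100; u=(0.38493+(-3.862))/0.75100=-4.62992, w=(0.38493−(-3.862))/0.75100=5.65504
k=1: b·v=0.282×(-1.511)=-0.42610; √(2b)=0.75100; u=(-0.42610+(-9.032))/0.75100=-12.59402, w=(-0.42610−(-9.032))/0.75100=11.45926
k=2: b·v=0.282×(-2.234)=-0.62999; √(2b)=0.75100; u=(-0.62999+(-35.022))/0.75100=-47.47273, w=(-0.62999−(-35.022))/0.75100=45.79500
k=3: b·v=0.282×2.966=0.83641; √(2b)=0.75100; u=(0.83641+13.808)/0.75100=19.49990, w=(0.83641−13.808)/0.75100=-17.27244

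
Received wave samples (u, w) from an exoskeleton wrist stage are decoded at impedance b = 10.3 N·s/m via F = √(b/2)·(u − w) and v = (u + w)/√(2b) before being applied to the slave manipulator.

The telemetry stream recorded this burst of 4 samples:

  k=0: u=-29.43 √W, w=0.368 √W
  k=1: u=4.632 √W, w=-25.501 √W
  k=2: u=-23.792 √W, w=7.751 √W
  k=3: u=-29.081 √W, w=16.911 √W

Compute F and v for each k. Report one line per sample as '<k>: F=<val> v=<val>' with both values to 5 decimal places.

0: F=-67.62242 v=-6.40312
1: F=68.38266 v=-4.59799
2: F=-71.58246 v=-3.53425
3: F=-104.37246 v=-2.68137

k=0: u−w=-29.79800, u+w=-29.06200; √(b/2)=2.26936, √(2b)=4.53872; F=2.26936×(-29.798)=-67.62242, v=-29.06200/4.53872=-6.40312
k=1: u−w=30.13300, u+w=-20.86900; √(b/2)=2.26936, √(2b)=4.53872; F=2.26936×30.133=68.38266, v=-20.86900/4.53872=-4.59799
k=2: u−w=-31.54300, u+w=-16.04100; √(b/2)=2.26936, √(2b)=4.53872; F=2.26936×(-31.543)=-71.58246, v=-16.04100/4.53872=-3.53425
k=3: u−w=-45.99200, u+w=-12.17000; √(b/2)=2.26936, √(2b)=4.53872; F=2.26936×(-45.992)=-104.37246, v=-12.17000/4.53872=-2.68137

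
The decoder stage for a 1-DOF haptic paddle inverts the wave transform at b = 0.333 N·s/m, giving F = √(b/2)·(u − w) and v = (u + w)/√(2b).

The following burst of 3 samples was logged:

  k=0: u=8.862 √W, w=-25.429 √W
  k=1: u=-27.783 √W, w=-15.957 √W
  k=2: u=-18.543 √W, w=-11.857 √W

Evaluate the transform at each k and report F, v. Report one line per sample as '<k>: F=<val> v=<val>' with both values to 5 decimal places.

k=0: u−w=34.29100, u+w=-16.56700; √(b/2)=0.40804, √(2b)=0.81609; F=0.40804×34.291=13.99224, v=-16.56700/0.81609=-20.30050
k=1: u−w=-11.82600, u+w=-43.74000; √(b/2)=0.40804, √(2b)=0.81609; F=0.40804×(-11.826)=-4.82553, v=-43.74000/0.81609=-53.59715
k=2: u−w=-6.68600, u+w=-30.40000; √(b/2)=0.40804, √(2b)=0.81609; F=0.40804×(-6.686)=-2.72818, v=-30.40000/0.81609=-37.25087

0: F=13.99224 v=-20.30050
1: F=-4.82553 v=-53.59715
2: F=-2.72818 v=-37.25087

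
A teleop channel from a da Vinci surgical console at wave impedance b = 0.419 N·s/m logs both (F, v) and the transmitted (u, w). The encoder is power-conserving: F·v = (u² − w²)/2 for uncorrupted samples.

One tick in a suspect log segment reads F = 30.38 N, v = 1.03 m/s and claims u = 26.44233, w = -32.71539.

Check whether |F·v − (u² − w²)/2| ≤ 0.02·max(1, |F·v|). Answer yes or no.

no

F·v = 30.38×1.03 = 31.29140 W.
(u² − w²)/2 = (699.19682 − 1070.29674)/2 = -185.54996 W.
|Δ| = 216.84136;  2% of max(1, |F·v|) = 0.62583.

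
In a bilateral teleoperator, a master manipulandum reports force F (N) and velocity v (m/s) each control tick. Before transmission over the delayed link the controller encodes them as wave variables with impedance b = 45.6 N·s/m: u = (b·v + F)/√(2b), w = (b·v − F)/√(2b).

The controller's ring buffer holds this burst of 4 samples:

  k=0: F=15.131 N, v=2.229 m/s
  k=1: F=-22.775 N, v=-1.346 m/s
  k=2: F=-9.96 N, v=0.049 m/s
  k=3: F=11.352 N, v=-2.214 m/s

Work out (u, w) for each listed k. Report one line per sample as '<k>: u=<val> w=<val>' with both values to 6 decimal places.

k=0: b·v=45.6×2.229=101.642400; √(2b)=9.549869; u=(101.642400+15.131)/9.549869=12.227749, w=(101.642400−15.131)/9.549869=9.058910
k=1: b·v=45.6×(-1.346)=-61.377600; √(2b)=9.549869; u=(-61.377600+(-22.775))/9.549869=-8.811911, w=(-61.377600−(-22.775))/9.549869=-4.042212
k=2: b·v=45.6×0.049=2.234400; √(2b)=9.549869; u=(2.234400+(-9.96))/9.549869=-0.808974, w=(2.234400−(-9.96))/9.549869=1.276918
k=3: b·v=45.6×(-2.214)=-100.958400; √(2b)=9.549869; u=(-100.958400+11.352)/9.549869=-9.382998, w=(-100.958400−11.352)/9.549869=-11.760412

0: u=12.227749 w=9.058910
1: u=-8.811911 w=-4.042212
2: u=-0.808974 w=1.276918
3: u=-9.382998 w=-11.760412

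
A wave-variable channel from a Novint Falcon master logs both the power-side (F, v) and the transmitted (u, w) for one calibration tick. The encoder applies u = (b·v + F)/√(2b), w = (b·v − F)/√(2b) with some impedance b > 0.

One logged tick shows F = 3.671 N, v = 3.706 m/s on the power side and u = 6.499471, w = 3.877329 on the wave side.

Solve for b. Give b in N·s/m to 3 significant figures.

b = 3.92 N·s/m

u + w = 10.376800;  u + w = √(2b)·v, so √(2b) = 10.376800/3.706 = 2.800000.
b = (√(2b))²/2 = 7.840000/2 = 3.920000.
(Check via u − w = 2F/√(2b): u − w = 2.622142, 2F/√(2b) = 2.622143.)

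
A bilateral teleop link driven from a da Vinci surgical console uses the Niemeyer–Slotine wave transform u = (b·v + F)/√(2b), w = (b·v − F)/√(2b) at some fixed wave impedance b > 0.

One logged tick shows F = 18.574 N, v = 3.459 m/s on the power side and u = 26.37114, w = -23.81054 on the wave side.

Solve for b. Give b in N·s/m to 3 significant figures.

b = 0.274 N·s/m

u + w = 2.56060;  u + w = √(2b)·v, so √(2b) = 2.56060/3.459 = 0.74027.
b = (√(2b))²/2 = 0.54800/2 = 0.27400.
(Check via u − w = 2F/√(2b): u − w = 50.18168, 2F/√(2b) = 50.18157.)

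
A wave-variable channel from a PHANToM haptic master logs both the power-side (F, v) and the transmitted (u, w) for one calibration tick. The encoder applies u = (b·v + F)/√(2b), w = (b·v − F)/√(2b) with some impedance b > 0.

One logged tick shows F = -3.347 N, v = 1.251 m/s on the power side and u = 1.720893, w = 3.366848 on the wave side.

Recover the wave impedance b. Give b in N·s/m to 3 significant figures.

u + w = 5.087741;  u + w = √(2b)·v, so √(2b) = 5.087741/1.251 = 4.066939.
b = (√(2b))²/2 = 16.539995/2 = 8.269997.
(Check via u − w = 2F/√(2b): u − w = -1.645955, 2F/√(2b) = -1.645955.)

b = 8.27 N·s/m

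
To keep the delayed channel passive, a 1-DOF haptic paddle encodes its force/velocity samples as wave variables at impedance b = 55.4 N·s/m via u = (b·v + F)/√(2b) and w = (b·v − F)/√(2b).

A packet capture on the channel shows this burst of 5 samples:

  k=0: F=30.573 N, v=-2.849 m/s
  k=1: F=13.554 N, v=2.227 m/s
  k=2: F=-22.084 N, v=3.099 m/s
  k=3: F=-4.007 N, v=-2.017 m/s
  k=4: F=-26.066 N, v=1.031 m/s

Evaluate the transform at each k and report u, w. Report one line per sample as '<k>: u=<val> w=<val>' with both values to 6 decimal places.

0: u=-12.090033 w=-17.898990
1: u=13.008526 w=10.433227
2: u=14.212270 w=18.408293
3: u=-10.996301 w=-10.234960
4: u=2.949927 w=7.902542

k=0: b·v=55.4×(-2.849)=-157.834600; √(2b)=10.526158; u=(-157.834600+30.573)/10.526158=-12.090033, w=(-157.834600−30.573)/10.526158=-17.898990
k=1: b·v=55.4×2.227=123.375800; √(2b)=10.526158; u=(123.375800+13.554)/10.526158=13.008526, w=(123.375800−13.554)/10.526158=10.433227
k=2: b·v=55.4×3.099=171.684600; √(2b)=10.526158; u=(171.684600+(-22.084))/10.526158=14.212270, w=(171.684600−(-22.084))/10.526158=18.408293
k=3: b·v=55.4×(-2.017)=-111.741800; √(2b)=10.526158; u=(-111.741800+(-4.007))/10.526158=-10.996301, w=(-111.741800−(-4.007))/10.526158=-10.234960
k=4: b·v=55.4×1.031=57.117400; √(2b)=10.526158; u=(57.117400+(-26.066))/10.526158=2.949927, w=(57.117400−(-26.066))/10.526158=7.902542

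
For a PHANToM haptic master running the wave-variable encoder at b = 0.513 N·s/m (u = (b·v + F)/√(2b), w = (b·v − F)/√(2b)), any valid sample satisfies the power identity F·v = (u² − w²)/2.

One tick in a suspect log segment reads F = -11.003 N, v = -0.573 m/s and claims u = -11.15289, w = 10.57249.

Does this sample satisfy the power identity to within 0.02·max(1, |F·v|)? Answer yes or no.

F·v = (-11.003)×(-0.573) = 6.30472 W.
(u² − w²)/2 = (124.38696 − 111.77754)/2 = 6.30471 W.
|Δ| = 0.00001;  2% of max(1, |F·v|) = 0.12609.

yes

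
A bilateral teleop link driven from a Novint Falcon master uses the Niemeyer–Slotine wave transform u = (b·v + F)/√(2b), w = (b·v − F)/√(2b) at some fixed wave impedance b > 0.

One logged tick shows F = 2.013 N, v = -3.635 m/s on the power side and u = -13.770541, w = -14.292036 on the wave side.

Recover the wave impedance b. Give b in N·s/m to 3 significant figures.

b = 29.8 N·s/m

u + w = -28.062577;  u + w = √(2b)·v, so √(2b) = -28.062577/(-3.635) = 7.720104.
b = (√(2b))²/2 = 59.600001/2 = 29.800001.
(Check via u − w = 2F/√(2b): u − w = 0.521495, 2F/√(2b) = 0.521496.)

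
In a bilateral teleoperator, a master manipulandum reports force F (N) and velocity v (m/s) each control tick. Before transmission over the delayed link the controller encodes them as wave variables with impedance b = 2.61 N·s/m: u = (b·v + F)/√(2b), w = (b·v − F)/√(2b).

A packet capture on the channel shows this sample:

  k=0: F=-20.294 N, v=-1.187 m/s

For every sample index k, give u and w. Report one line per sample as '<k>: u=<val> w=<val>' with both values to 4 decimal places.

k=0: b·v=2.61×(-1.187)=-3.0981; √(2b)=2.2847; u=(-3.0981+(-20.294))/2.2847=-10.2384, w=(-3.0981−(-20.294))/2.2847=7.5265

0: u=-10.2384 w=7.5265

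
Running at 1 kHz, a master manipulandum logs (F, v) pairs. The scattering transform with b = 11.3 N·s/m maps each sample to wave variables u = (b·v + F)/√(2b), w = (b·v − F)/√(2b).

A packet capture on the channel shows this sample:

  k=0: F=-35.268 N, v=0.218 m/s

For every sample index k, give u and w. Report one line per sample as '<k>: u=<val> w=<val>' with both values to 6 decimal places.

k=0: b·v=11.3×0.218=2.463400; √(2b)=4.753946; u=(2.463400+(-35.268))/4.753946=-6.900499, w=(2.463400−(-35.268))/4.753946=7.936860

0: u=-6.900499 w=7.936860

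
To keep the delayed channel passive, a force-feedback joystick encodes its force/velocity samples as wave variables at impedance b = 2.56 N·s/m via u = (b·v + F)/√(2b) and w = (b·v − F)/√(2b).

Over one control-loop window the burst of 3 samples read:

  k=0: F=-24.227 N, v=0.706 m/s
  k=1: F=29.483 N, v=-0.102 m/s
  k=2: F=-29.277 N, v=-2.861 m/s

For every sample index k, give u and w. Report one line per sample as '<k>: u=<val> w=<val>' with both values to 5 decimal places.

k=0: b·v=2.56×0.706=1.80736; √(2b)=2.26274; u=(1.80736+(-24.227))/2.26274=-9.90817, w=(1.80736−(-24.227))/2.26274=11.50567
k=1: b·v=2.56×(-0.102)=-0.26112; √(2b)=2.26274; u=(-0.26112+29.483)/2.26274=12.91437, w=(-0.26112−29.483)/2.26274=-13.14517
k=2: b·v=2.56×(-2.861)=-7.32416; √(2b)=2.26274; u=(-7.32416+(-29.277))/2.26274=-16.17558, w=(-7.32416−(-29.277))/2.26274=9.70188

0: u=-9.90817 w=11.50567
1: u=12.91437 w=-13.14517
2: u=-16.17558 w=9.70188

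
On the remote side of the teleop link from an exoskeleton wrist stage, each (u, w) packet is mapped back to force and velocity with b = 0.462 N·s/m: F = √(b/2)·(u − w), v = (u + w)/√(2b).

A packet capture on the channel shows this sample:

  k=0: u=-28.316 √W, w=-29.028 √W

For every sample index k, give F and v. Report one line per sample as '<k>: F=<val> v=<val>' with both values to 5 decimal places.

k=0: u−w=0.71200, u+w=-57.34400; √(b/2)=0.48062, √(2b)=0.96125; F=0.48062×0.712=0.34220, v=-57.34400/0.96125=-59.65571

0: F=0.34220 v=-59.65571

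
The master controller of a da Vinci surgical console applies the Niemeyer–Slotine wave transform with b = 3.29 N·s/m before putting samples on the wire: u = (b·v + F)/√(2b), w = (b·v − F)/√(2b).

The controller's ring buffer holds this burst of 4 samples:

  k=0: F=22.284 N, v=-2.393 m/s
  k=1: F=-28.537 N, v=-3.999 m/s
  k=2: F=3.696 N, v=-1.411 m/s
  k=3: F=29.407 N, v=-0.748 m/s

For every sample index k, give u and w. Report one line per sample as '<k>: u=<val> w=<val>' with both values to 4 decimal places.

k=0: b·v=3.29×(-2.393)=-7.8730; √(2b)=2.5652; u=(-7.8730+22.284)/2.5652=5.6180, w=(-7.8730−22.284)/2.5652=-11.7564
k=1: b·v=3.29×(-3.999)=-13.1567; √(2b)=2.5652; u=(-13.1567+(-28.537))/2.5652=-16.2539, w=(-13.1567−(-28.537))/2.5652=5.9959
k=2: b·v=3.29×(-1.411)=-4.6422; √(2b)=2.5652; u=(-4.6422+3.696)/2.5652=-0.3689, w=(-4.6422−3.696)/2.5652=-3.2506
k=3: b·v=3.29×(-0.748)=-2.4609; √(2b)=2.5652; u=(-2.4609+29.407)/2.5652=10.5047, w=(-2.4609−29.407)/2.5652=-12.4234

0: u=5.6180 w=-11.7564
1: u=-16.2539 w=5.9959
2: u=-0.3689 w=-3.2506
3: u=10.5047 w=-12.4234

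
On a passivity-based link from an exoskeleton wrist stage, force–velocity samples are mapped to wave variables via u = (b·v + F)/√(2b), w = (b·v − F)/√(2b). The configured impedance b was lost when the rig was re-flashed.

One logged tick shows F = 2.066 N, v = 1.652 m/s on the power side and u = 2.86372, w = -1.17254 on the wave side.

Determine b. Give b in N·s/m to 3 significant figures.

u + w = 1.6912;  u + w = √(2b)·v, so √(2b) = 1.6912/1.652 = 1.0237.
b = (√(2b))²/2 = 1.0480/2 = 0.5240.
(Check via u − w = 2F/√(2b): u − w = 4.0363, 2F/√(2b) = 4.0363.)

b = 0.524 N·s/m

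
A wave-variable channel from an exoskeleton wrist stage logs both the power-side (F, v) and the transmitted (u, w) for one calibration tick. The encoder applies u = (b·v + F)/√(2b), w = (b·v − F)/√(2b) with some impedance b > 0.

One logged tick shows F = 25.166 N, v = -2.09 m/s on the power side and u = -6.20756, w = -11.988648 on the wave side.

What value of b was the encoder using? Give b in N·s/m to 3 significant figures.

b = 37.9 N·s/m

u + w = -18.196208;  u + w = √(2b)·v, so √(2b) = -18.196208/(-2.09) = 8.706320.
b = (√(2b))²/2 = 75.800001/2 = 37.900001.
(Check via u − w = 2F/√(2b): u − w = 5.781088, 2F/√(2b) = 5.781088.)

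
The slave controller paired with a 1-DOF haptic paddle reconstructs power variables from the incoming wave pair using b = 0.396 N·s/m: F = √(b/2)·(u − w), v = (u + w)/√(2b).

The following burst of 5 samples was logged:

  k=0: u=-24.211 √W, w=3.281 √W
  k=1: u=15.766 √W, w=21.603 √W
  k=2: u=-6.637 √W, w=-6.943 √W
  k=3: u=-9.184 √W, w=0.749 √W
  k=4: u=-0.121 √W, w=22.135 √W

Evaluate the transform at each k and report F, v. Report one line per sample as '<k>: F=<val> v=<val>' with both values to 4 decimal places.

k=0: u−w=-27.4920, u+w=-20.9300; √(b/2)=0.4450, √(2b)=0.8899; F=0.4450×(-27.492)=-12.2332, v=-20.9300/0.8899=-23.5183
k=1: u−w=-5.8370, u+w=37.3690; √(b/2)=0.4450, √(2b)=0.8899; F=0.4450×(-5.837)=-2.5973, v=37.3690/0.8899=41.9903
k=2: u−w=0.3060, u+w=-13.5800; √(b/2)=0.4450, √(2b)=0.8899; F=0.4450×0.306=0.1362, v=-13.5800/0.8899=-15.2594
k=3: u−w=-9.9330, u+w=-8.4350; √(b/2)=0.4450, √(2b)=0.8899; F=0.4450×(-9.933)=-4.4199, v=-8.4350/0.8899=-9.4781
k=4: u−w=-22.2560, u+w=22.0140; √(b/2)=0.4450, √(2b)=0.8899; F=0.4450×(-22.256)=-9.9033, v=22.0140/0.8899=24.7364

0: F=-12.2332 v=-23.5183
1: F=-2.5973 v=41.9903
2: F=0.1362 v=-15.2594
3: F=-4.4199 v=-9.4781
4: F=-9.9033 v=24.7364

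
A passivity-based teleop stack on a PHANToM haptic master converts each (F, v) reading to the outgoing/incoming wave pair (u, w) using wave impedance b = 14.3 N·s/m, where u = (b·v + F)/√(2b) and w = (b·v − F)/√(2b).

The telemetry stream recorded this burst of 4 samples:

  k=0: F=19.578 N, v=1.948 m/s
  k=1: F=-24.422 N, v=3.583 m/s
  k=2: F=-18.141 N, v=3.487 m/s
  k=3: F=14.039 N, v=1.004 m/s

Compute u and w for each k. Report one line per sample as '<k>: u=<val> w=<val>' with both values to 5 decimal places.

0: u=8.86973 w=1.54797
1: u=5.01410 w=14.14741
2: u=5.93188 w=12.71623
3: u=5.30979 w=0.05950

k=0: b·v=14.3×1.948=27.85640; √(2b)=5.34790; u=(27.85640+19.578)/5.34790=8.86973, w=(27.85640−19.578)/5.34790=1.54797
k=1: b·v=14.3×3.583=51.23690; √(2b)=5.34790; u=(51.23690+(-24.422))/5.34790=5.01410, w=(51.23690−(-24.422))/5.34790=14.14741
k=2: b·v=14.3×3.487=49.86410; √(2b)=5.34790; u=(49.86410+(-18.141))/5.34790=5.93188, w=(49.86410−(-18.141))/5.34790=12.71623
k=3: b·v=14.3×1.004=14.35720; √(2b)=5.34790; u=(14.35720+14.039)/5.34790=5.30979, w=(14.35720−14.039)/5.34790=0.05950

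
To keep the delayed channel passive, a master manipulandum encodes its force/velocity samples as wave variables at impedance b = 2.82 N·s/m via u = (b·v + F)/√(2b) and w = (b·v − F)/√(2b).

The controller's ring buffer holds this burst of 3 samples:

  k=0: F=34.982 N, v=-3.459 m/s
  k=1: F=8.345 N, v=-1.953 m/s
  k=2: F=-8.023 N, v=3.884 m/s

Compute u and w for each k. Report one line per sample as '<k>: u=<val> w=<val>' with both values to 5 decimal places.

0: u=10.62274 w=-18.83741
1: u=1.19482 w=-5.83294
2: u=1.23370 w=7.99029

k=0: b·v=2.82×(-3.459)=-9.75438; √(2b)=2.37487; u=(-9.75438+34.982)/2.37487=10.62274, w=(-9.75438−34.982)/2.37487=-18.83741
k=1: b·v=2.82×(-1.953)=-5.50746; √(2b)=2.37487; u=(-5.50746+8.345)/2.37487=1.19482, w=(-5.50746−8.345)/2.37487=-5.83294
k=2: b·v=2.82×3.884=10.95288; √(2b)=2.37487; u=(10.95288+(-8.023))/2.37487=1.23370, w=(10.95288−(-8.023))/2.37487=7.99029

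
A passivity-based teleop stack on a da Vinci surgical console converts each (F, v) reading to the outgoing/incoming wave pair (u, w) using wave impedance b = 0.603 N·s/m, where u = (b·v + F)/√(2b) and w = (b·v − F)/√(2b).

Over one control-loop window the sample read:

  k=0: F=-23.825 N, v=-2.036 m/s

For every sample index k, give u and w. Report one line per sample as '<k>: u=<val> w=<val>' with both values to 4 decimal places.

k=0: b·v=0.603×(-2.036)=-1.2277; √(2b)=1.0982; u=(-1.2277+(-23.825))/1.0982=-22.8129, w=(-1.2277−(-23.825))/1.0982=20.5770

0: u=-22.8129 w=20.5770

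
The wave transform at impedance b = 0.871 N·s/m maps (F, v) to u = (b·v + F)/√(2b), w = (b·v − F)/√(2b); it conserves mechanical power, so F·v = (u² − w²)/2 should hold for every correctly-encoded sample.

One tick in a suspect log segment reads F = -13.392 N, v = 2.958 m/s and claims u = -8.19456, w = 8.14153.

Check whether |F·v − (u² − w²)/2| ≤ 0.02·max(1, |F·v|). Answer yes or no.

F·v = (-13.392)×2.958 = -39.61354 W.
(u² − w²)/2 = (67.15081 − 66.28451)/2 = 0.43315 W.
|Δ| = 40.04669;  2% of max(1, |F·v|) = 0.79227.

no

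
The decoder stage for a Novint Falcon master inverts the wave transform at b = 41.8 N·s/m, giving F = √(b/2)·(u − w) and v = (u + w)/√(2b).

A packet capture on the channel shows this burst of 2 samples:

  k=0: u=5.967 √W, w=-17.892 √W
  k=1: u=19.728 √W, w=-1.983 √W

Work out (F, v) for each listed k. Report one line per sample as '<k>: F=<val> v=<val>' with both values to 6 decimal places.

0: F=109.075040 v=-1.304233
1: F=99.255132 v=1.940765

k=0: u−w=23.859000, u+w=-11.925000; √(b/2)=4.571652, √(2b)=9.143304; F=4.571652×23.859=109.075040, v=-11.925000/9.143304=-1.304233
k=1: u−w=21.711000, u+w=17.745000; √(b/2)=4.571652, √(2b)=9.143304; F=4.571652×21.711=99.255132, v=17.745000/9.143304=1.940765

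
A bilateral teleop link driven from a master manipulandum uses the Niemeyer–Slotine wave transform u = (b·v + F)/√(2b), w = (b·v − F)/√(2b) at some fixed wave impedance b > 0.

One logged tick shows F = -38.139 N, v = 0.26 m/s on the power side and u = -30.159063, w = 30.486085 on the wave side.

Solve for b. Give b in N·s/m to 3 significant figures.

b = 0.791 N·s/m

u + w = 0.327022;  u + w = √(2b)·v, so √(2b) = 0.327022/0.26 = 1.257777.
b = (√(2b))²/2 = 1.582003/2 = 0.791001.
(Check via u − w = 2F/√(2b): u − w = -60.645148, 2F/√(2b) = -60.645094.)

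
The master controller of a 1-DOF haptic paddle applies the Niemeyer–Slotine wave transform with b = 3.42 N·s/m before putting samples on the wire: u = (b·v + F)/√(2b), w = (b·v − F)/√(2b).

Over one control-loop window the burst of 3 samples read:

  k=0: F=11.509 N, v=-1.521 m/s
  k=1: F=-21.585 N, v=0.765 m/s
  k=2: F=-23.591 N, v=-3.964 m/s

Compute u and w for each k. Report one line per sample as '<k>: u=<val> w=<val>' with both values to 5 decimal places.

k=0: b·v=3.42×(-1.521)=-5.20182; √(2b)=2.61534; u=(-5.20182+11.509)/2.61534=2.41161, w=(-5.20182−11.509)/2.61534=-6.38954
k=1: b·v=3.42×0.765=2.61630; √(2b)=2.61534; u=(2.61630+(-21.585))/2.61534=-7.25286, w=(2.61630−(-21.585))/2.61534=9.25360
k=2: b·v=3.42×(-3.964)=-13.55688; √(2b)=2.61534; u=(-13.55688+(-23.591))/2.61534=-14.20385, w=(-13.55688−(-23.591))/2.61534=3.83664

0: u=2.41161 w=-6.38954
1: u=-7.25286 w=9.25360
2: u=-14.20385 w=3.83664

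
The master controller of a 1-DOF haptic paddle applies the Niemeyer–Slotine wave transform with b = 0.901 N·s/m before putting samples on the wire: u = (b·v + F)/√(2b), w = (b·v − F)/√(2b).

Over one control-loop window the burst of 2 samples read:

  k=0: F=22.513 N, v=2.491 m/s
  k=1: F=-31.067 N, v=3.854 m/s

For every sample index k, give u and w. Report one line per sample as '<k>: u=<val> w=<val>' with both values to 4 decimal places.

k=0: b·v=0.901×2.491=2.2444; √(2b)=1.3424; u=(2.2444+22.513)/1.3424=18.4428, w=(2.2444−22.513)/1.3424=-15.0989
k=1: b·v=0.901×3.854=3.4725; √(2b)=1.3424; u=(3.4725+(-31.067))/1.3424=-20.5563, w=(3.4725−(-31.067))/1.3424=25.7299

0: u=18.4428 w=-15.0989
1: u=-20.5563 w=25.7299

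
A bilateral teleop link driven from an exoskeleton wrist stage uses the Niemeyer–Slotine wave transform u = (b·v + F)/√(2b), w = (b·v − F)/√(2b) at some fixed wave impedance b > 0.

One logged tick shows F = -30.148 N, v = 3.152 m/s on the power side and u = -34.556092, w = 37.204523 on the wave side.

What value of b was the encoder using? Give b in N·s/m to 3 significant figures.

b = 0.353 N·s/m

u + w = 2.648431;  u + w = √(2b)·v, so √(2b) = 2.648431/3.152 = 0.840238.
b = (√(2b))²/2 = 0.706000/2 = 0.353000.
(Check via u − w = 2F/√(2b): u − w = -71.760615, 2F/√(2b) = -71.760598.)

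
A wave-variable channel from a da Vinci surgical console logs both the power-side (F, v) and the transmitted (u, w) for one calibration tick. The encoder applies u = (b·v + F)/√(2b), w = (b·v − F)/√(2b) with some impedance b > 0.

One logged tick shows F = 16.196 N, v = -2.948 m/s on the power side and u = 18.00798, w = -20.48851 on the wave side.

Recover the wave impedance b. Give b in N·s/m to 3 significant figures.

b = 0.354 N·s/m

u + w = -2.4805;  u + w = √(2b)·v, so √(2b) = -2.4805/(-2.948) = 0.8414.
b = (√(2b))²/2 = 0.7080/2 = 0.3540.
(Check via u − w = 2F/√(2b): u − w = 38.4965, 2F/√(2b) = 38.4965.)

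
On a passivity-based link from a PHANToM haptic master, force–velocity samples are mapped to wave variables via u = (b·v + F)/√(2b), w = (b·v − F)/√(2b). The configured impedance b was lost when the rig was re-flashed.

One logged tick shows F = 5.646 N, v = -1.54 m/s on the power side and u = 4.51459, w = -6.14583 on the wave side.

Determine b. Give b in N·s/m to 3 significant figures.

u + w = -1.63124;  u + w = √(2b)·v, so √(2b) = -1.63124/(-1.54) = 1.05925.
b = (√(2b))²/2 = 1.12200/2 = 0.56100.
(Check via u − w = 2F/√(2b): u − w = 10.66042, 2F/√(2b) = 10.66041.)

b = 0.561 N·s/m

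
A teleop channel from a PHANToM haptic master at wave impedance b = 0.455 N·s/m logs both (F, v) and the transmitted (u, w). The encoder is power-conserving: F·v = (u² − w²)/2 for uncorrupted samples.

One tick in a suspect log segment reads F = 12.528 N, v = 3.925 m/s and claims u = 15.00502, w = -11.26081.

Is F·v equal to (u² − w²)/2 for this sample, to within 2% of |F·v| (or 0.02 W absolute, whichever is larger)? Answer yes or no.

yes

F·v = 12.528×3.925 = 49.17240 W.
(u² − w²)/2 = (225.15063 − 126.80584)/2 = 49.17239 W.
|Δ| = 0.00001;  2% of max(1, |F·v|) = 0.98345.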